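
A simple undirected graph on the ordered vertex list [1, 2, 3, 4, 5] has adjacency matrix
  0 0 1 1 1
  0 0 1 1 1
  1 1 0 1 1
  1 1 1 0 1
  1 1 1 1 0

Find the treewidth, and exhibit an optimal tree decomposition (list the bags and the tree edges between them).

The largest bag has 4 vertices, giving width 3; this decomposition certifies tw(G) ≤ 3. For the lower bound, the 4 vertices {1, 3, 4, 5} are pairwise adjacent, and any tree decomposition puts a clique entirely inside one bag — forcing width ≥ 3. Hence tw(G) = 3 exactly.

Treewidth 3.
One such decomposition:
Bags: B1 = {2, 3, 4, 5}  B2 = {1, 3, 4, 5}
Tree: B1–B2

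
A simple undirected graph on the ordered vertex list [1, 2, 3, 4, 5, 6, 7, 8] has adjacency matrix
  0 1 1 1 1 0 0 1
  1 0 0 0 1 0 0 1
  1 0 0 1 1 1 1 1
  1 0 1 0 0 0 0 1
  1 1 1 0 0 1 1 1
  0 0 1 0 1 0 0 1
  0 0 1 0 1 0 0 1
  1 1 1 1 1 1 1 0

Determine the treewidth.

3

A width-3 tree decomposition is:
Bags: B1 = {3, 5, 7, 8}  B2 = {1, 3, 5, 8}  B3 = {3, 5, 6, 8}  B4 = {1, 3, 4, 8}  B5 = {1, 2, 5, 8}
Tree: B1–B2, B1–B3, B2–B4, B2–B5
Each bag holds 4 vertices, so the decomposition has width 3, which upper-bounds the treewidth. Conversely, {1, 2, 5, 8} is a clique of size 4, and the vertices of any clique must share a bag in every tree decomposition; so some bag has ≥ 4 vertices and tw(G) ≥ 3. The upper and lower bounds meet at 3, so that is the treewidth.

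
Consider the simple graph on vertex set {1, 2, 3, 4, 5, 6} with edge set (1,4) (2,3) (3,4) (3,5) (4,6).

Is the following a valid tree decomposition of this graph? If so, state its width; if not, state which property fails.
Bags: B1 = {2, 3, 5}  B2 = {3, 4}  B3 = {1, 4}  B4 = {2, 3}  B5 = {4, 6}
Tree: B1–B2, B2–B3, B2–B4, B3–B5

A tree decomposition must satisfy three properties: every vertex lies in some bag; for every edge, both endpoints lie together in some bag; and for every vertex, the bags containing it form a connected subtree. Here bags containing vertex 2 are not connected in the tree, so the decomposition is invalid.

No — bags containing vertex 2 are not connected in the tree.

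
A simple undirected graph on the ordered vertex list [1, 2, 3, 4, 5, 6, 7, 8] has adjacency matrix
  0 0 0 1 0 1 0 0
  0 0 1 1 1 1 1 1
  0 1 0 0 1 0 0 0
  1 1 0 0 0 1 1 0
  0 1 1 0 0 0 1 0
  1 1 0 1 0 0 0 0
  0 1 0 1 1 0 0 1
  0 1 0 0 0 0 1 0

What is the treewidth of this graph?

2

A width-2 tree decomposition is:
Bags: B1 = {2, 4, 7}  B2 = {2, 4, 6}  B3 = {1, 4, 6}  B4 = {2, 5, 7}  B5 = {2, 3, 5}  B6 = {2, 7, 8}
Tree: B1–B2, B2–B3, B1–B4, B4–B5, B4–B6
Every bag has size at most 3, so the width is 3 − 1 = 2 and tw(G) ≤ 2. Conversely, {1, 4, 6} is a clique of size 3, and the vertices of any clique must share a bag in every tree decomposition; so some bag has ≥ 3 vertices and tw(G) ≥ 2. Therefore the treewidth is 2.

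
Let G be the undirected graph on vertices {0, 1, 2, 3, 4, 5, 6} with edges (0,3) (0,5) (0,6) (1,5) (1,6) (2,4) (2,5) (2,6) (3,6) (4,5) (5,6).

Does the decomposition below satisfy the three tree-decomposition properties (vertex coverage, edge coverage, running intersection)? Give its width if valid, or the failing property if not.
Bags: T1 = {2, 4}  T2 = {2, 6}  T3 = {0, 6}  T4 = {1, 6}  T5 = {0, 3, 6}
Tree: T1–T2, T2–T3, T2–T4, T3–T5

A tree decomposition must satisfy three properties: every vertex lies in some bag; for every edge, both endpoints lie together in some bag; and for every vertex, the bags containing it form a connected subtree. Here vertex 5 appears in no bag, so the decomposition is invalid.

No — vertex 5 appears in no bag.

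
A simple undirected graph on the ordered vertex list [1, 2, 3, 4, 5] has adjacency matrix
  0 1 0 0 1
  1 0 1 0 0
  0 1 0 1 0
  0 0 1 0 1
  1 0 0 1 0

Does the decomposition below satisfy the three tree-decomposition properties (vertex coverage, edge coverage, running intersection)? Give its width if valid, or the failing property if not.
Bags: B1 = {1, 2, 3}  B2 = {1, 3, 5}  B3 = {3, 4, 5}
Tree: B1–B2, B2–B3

Yes; width 2.

Checking the three conditions: (i) the bags cover all of {1, 2, 3, 4, 5}; (ii) for each edge, some bag contains both endpoints; (iii) the bags containing any fixed vertex form a subtree. All hold, so the decomposition is valid with width 3 − 1 = 2.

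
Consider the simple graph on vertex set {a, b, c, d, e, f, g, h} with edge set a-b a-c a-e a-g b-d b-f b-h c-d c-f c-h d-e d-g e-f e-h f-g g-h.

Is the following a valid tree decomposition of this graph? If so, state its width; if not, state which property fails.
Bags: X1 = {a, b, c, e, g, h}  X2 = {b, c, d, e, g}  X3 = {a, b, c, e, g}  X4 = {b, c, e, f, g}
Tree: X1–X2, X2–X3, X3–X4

A tree decomposition must satisfy three properties: every vertex lies in some bag; for every edge, both endpoints lie together in some bag; and for every vertex, the bags containing it form a connected subtree. Here bags containing vertex a are not connected in the tree, so the decomposition is invalid.

No — bags containing vertex a are not connected in the tree.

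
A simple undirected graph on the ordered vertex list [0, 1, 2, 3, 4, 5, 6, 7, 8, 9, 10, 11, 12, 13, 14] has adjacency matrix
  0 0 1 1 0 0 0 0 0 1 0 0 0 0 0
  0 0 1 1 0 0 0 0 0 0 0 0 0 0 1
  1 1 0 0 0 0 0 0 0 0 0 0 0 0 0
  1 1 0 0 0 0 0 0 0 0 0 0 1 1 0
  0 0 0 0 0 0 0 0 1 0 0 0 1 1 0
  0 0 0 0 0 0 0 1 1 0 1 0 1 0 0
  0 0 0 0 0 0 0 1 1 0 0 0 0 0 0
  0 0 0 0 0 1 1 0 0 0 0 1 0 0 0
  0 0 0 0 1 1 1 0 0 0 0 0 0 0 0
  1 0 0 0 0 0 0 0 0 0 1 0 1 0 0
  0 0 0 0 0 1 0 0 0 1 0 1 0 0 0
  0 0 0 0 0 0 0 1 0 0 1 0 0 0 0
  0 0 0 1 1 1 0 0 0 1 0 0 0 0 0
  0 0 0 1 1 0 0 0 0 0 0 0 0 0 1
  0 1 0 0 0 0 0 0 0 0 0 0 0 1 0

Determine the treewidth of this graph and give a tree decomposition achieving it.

Treewidth 3.
One such decomposition:
Bags: B1 = {0, 1, 2, 14}  B2 = {0, 1, 3, 14}  B3 = {0, 3, 13, 14}  B4 = {0, 3, 9, 13}  B5 = {3, 9, 12, 13}  B6 = {4, 9, 12, 13}  B7 = {4, 9, 10, 12}  B8 = {4, 5, 10, 12}  B9 = {4, 5, 8, 10}  B10 = {5, 8, 10, 11}  B11 = {5, 7, 8, 11}  B12 = {6, 7, 8, 11}
Tree: B1–B2, B2–B3, B3–B4, B4–B5, B5–B6, B6–B7, B7–B8, B8–B9, B9–B10, B10–B11, B11–B12

The largest bag has 4 vertices, giving width 3; this decomposition certifies tw(G) ≤ 3. For the lower bound: the 4 vertex sets {1,2,14}, {0}, {3}, {4,9,12,13} are disjoint, each induces a connected subgraph, and every pair is joined by at least one edge of G. Contracting each set to a single vertex therefore yields K_{4} as a minor, and since treewidth is minor-monotone, tw(G) ≥ tw(K_{4}) = 3. Therefore the treewidth is 3.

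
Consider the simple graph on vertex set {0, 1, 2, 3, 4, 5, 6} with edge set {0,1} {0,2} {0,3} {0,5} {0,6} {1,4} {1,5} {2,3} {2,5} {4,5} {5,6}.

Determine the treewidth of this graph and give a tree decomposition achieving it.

The largest bag has 3 vertices, giving width 2; this decomposition certifies tw(G) ≤ 2. Conversely, {0, 2, 3} is a clique of size 3, and the vertices of any clique must share a bag in every tree decomposition; so some bag has ≥ 3 vertices and tw(G) ≥ 2. Hence tw(G) = 2 exactly.

Treewidth 2.
One optimal decomposition is:
Bags: B1 = {0, 1, 5}  B2 = {0, 2, 5}  B3 = {1, 4, 5}  B4 = {0, 2, 3}  B5 = {0, 5, 6}
Tree: B1–B2, B1–B3, B2–B4, B1–B5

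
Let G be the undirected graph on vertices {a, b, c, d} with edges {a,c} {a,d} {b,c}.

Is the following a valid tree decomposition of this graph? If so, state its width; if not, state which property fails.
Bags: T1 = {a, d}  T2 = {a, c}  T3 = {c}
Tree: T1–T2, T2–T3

A tree decomposition must satisfy three properties: every vertex lies in some bag; for every edge, both endpoints lie together in some bag; and for every vertex, the bags containing it form a connected subtree. Here vertex b appears in no bag, so the decomposition is invalid.

No — vertex b appears in no bag.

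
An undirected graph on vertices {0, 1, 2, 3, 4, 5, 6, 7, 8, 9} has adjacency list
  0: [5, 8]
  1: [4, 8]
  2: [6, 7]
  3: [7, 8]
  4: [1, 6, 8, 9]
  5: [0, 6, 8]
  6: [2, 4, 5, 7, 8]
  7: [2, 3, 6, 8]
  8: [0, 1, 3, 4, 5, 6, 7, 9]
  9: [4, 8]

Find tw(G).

A width-2 tree decomposition is:
Bags: B1 = {5, 6, 8}  B2 = {6, 7, 8}  B3 = {4, 6, 8}  B4 = {2, 6, 7}  B5 = {4, 8, 9}  B6 = {3, 7, 8}  B7 = {0, 5, 8}  B8 = {1, 4, 8}
Tree: B1–B2, B1–B3, B2–B4, B3–B5, B2–B6, B1–B7, B5–B8
Each bag holds 3 vertices, so the decomposition has width 2, which upper-bounds the treewidth. Conversely, {0, 5, 8} is a clique of size 3, and the vertices of any clique must share a bag in every tree decomposition; so some bag has ≥ 3 vertices and tw(G) ≥ 2. Therefore the treewidth is 2.

2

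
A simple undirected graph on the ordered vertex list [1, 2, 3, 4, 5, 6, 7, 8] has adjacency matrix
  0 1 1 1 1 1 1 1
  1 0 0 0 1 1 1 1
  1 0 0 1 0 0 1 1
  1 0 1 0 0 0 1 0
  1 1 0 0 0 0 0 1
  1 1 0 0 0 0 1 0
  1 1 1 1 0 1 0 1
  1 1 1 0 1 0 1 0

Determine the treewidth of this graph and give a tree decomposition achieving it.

The largest bag has 4 vertices, giving width 3; this decomposition certifies tw(G) ≤ 3. On the other hand G contains the 4-clique {1, 2, 5, 8}. A clique must lie in a single bag of any decomposition, so no decomposition can have width below 3. Hence tw(G) = 3 exactly.

Treewidth 3.
Bags: B1 = {1, 3, 7, 8}  B2 = {1, 2, 7, 8}  B3 = {1, 2, 5, 8}  B4 = {1, 3, 4, 7}  B5 = {1, 2, 6, 7}
Tree: B1–B2, B2–B3, B1–B4, B2–B5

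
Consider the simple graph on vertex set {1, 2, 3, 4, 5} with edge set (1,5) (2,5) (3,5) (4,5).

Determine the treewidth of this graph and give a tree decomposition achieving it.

Treewidth 1.
Bags: B1 = {3, 5}  B2 = {1, 5}  B3 = {4, 5}  B4 = {2, 5}
Tree: B1–B2, B1–B3, B2–B4

The largest bag has 2 vertices, giving width 1; this decomposition certifies tw(G) ≤ 1. Any graph with an edge has treewidth ≥ 1, and G has the edge 3–5. Hence tw(G) = 1 exactly.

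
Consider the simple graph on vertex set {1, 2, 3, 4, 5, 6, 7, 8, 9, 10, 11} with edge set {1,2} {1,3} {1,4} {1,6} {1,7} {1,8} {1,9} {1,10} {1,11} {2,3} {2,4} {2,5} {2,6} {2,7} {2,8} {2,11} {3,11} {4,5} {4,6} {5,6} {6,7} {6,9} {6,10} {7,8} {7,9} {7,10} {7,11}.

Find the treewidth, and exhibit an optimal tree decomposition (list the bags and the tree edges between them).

Treewidth 3.
Bags: B1 = {1, 2, 6, 7}  B2 = {1, 2, 7, 11}  B3 = {1, 2, 3, 11}  B4 = {1, 2, 7, 8}  B5 = {1, 6, 7, 9}  B6 = {1, 2, 4, 6}  B7 = {2, 4, 5, 6}  B8 = {1, 6, 7, 10}
Tree: B1–B2, B2–B3, B2–B4, B1–B5, B1–B6, B6–B7, B1–B8

Each bag holds 4 vertices, so the decomposition has width 3, which upper-bounds the treewidth. For the lower bound, the 4 vertices {1, 6, 7, 9} are pairwise adjacent, and any tree decomposition puts a clique entirely inside one bag — forcing width ≥ 3. Therefore the treewidth is 3.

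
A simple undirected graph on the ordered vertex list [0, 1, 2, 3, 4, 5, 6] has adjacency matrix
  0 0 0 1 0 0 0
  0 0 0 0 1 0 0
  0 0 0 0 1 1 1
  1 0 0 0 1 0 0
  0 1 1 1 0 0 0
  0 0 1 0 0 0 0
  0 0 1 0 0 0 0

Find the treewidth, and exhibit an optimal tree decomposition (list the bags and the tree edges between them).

Treewidth 1.
One such decomposition:
Bags: B1 = {2, 4}  B2 = {3, 4}  B3 = {1, 4}  B4 = {2, 6}  B5 = {0, 3}  B6 = {2, 5}
Tree: B1–B2, B1–B3, B1–B4, B2–B5, B4–B6

Each bag holds 2 vertices, so the decomposition has width 1, which upper-bounds the treewidth. Since G has at least one edge (e.g. 2–4), it is not an edgeless graph, so tw(G) ≥ 1. Therefore the treewidth is 1.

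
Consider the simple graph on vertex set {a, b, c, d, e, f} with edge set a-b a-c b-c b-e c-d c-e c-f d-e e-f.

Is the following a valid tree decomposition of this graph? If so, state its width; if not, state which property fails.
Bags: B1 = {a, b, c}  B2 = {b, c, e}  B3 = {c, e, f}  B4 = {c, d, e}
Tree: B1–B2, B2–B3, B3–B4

Every vertex of G appears in some bag (union = {a, b, c, d, e, f}); every edge is covered by a bag; and for each vertex v the set of bags containing v is connected in the bag tree. The decomposition is therefore valid. The largest bag has 3 vertices, so the width is 2.

Yes; width 2.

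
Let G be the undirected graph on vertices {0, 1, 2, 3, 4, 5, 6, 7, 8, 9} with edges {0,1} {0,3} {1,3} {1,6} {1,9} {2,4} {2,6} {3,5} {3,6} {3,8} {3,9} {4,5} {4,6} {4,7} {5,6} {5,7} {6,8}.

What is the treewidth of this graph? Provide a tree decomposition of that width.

Treewidth 2.
One such decomposition:
Bags: B1 = {1, 3, 9}  B2 = {1, 3, 6}  B3 = {3, 6, 8}  B4 = {3, 5, 6}  B5 = {4, 5, 6}  B6 = {0, 1, 3}  B7 = {4, 5, 7}  B8 = {2, 4, 6}
Tree: B1–B2, B2–B3, B3–B4, B4–B5, B1–B6, B5–B7, B5–B8

The largest bag has 3 vertices, giving width 2; this decomposition certifies tw(G) ≤ 2. On the other hand G contains the 3-clique {2, 4, 6}. A clique must lie in a single bag of any decomposition, so no decomposition can have width below 2. Therefore the treewidth is 2.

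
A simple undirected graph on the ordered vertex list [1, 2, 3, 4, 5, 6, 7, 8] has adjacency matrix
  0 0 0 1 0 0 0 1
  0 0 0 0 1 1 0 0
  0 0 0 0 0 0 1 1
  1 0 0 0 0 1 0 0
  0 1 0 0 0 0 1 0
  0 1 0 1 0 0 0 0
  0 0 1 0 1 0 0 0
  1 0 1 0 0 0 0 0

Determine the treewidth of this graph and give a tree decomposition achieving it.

Each bag holds 3 vertices, so the decomposition has width 2, which upper-bounds the treewidth. Since 3–8–1–4–6–2–5–7–3 is a cycle in G, G is not acyclic. Forests are exactly the graphs of treewidth ≤ 1, so tw(G) ≥ 2. The upper and lower bounds meet at 2, so that is the treewidth.

Treewidth 2.
One such decomposition:
Bags: B1 = {1, 3, 8}  B2 = {1, 3, 4}  B3 = {3, 4, 6}  B4 = {2, 3, 6}  B5 = {2, 3, 5}  B6 = {3, 5, 7}
Tree: B1–B2, B2–B3, B3–B4, B4–B5, B5–B6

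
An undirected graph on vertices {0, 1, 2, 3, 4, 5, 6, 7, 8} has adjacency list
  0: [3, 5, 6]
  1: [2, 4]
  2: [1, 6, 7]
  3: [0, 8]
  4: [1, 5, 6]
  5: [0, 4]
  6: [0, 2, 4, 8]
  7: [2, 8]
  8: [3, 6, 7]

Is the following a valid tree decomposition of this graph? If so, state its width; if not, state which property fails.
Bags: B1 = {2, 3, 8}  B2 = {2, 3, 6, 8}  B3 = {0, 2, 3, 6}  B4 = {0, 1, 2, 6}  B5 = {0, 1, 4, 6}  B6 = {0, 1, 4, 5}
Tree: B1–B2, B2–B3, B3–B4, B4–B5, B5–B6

No — vertex 7 appears in no bag.

A tree decomposition must satisfy three properties: every vertex lies in some bag; for every edge, both endpoints lie together in some bag; and for every vertex, the bags containing it form a connected subtree. Here vertex 7 appears in no bag, so the decomposition is invalid.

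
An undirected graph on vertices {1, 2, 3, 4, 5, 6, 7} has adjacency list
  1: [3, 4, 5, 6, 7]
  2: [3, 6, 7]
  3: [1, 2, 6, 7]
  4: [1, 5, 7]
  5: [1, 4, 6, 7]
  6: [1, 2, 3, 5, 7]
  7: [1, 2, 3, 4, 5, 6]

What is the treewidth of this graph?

A width-3 tree decomposition is:
Bags: B1 = {1, 4, 5, 7}  B2 = {1, 5, 6, 7}  B3 = {1, 3, 6, 7}  B4 = {2, 3, 6, 7}
Tree: B1–B2, B2–B3, B3–B4
Every bag has size at most 4, so the width is 4 − 1 = 3 and tw(G) ≤ 3. On the other hand G contains the 4-clique {1, 3, 6, 7}. A clique must lie in a single bag of any decomposition, so no decomposition can have width below 3. Therefore the treewidth is 3.

3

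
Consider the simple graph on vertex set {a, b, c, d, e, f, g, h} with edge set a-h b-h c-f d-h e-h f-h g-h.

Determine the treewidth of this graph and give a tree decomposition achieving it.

Each bag holds 2 vertices, so the decomposition has width 1, which upper-bounds the treewidth. G has an edge, so its treewidth is at least 1. Therefore the treewidth is 1.

Treewidth 1.
One such decomposition:
Bags: B1 = {b, h}  B2 = {f, h}  B3 = {g, h}  B4 = {e, h}  B5 = {a, h}  B6 = {d, h}  B7 = {c, f}
Tree: B1–B2, B1–B3, B3–B4, B3–B5, B2–B6, B2–B7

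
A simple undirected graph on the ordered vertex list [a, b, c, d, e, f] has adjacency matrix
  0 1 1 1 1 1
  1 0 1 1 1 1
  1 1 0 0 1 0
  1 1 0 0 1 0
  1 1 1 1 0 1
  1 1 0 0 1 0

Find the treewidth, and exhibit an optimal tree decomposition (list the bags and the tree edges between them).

The largest bag has 4 vertices, giving width 3; this decomposition certifies tw(G) ≤ 3. Conversely, {a, b, d, e} is a clique of size 4, and the vertices of any clique must share a bag in every tree decomposition; so some bag has ≥ 4 vertices and tw(G) ≥ 3. The upper and lower bounds meet at 3, so that is the treewidth.

Treewidth 3.
One optimal decomposition is:
Bags: B1 = {a, b, d, e}  B2 = {a, b, c, e}  B3 = {a, b, e, f}
Tree: B1–B2, B1–B3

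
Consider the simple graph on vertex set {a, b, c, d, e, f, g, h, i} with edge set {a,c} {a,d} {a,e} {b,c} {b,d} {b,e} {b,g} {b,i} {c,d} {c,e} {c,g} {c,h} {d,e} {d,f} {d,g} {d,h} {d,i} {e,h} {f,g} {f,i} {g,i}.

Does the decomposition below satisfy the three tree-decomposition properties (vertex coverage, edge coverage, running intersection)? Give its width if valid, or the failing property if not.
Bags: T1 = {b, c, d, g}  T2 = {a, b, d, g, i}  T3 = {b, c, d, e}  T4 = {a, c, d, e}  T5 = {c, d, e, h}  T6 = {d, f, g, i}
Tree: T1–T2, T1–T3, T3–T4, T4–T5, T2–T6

No — bags containing vertex a are not connected in the tree.

A tree decomposition must satisfy three properties: every vertex lies in some bag; for every edge, both endpoints lie together in some bag; and for every vertex, the bags containing it form a connected subtree. Here bags containing vertex a are not connected in the tree, so the decomposition is invalid.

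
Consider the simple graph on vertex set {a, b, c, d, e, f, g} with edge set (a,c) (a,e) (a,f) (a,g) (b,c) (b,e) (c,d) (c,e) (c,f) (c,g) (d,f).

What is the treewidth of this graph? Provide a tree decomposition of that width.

Treewidth 2.
One such decomposition:
Bags: B1 = {a, c, g}  B2 = {a, c, e}  B3 = {b, c, e}  B4 = {a, c, f}  B5 = {c, d, f}
Tree: B1–B2, B2–B3, B2–B4, B4–B5

Each bag holds 3 vertices, so the decomposition has width 2, which upper-bounds the treewidth. For the lower bound, the 3 vertices {c, d, f} are pairwise adjacent, and any tree decomposition puts a clique entirely inside one bag — forcing width ≥ 2. Therefore the treewidth is 2.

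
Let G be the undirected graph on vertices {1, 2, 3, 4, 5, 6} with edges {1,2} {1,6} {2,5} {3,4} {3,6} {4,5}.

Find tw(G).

2

A width-2 tree decomposition is:
Bags: B1 = {1, 2, 6}  B2 = {2, 3, 6}  B3 = {2, 3, 4}  B4 = {2, 4, 5}
Tree: B1–B2, B2–B3, B3–B4
Every bag has size at most 3, so the width is 3 − 1 = 2 and tw(G) ≤ 2. The edges 2–1–6–3–4–5–2 form a cycle, so G is not a tree and its treewidth is at least 2. Hence tw(G) = 2 exactly.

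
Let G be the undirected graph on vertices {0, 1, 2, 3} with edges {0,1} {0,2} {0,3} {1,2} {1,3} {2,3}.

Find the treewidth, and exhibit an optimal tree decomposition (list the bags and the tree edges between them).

With just one bag of size 4, the width is 4 − 1 = 3, so tw(G) ≤ 3. For the lower bound, the 4 vertices {0, 1, 2, 3} are pairwise adjacent, and any tree decomposition puts a clique entirely inside one bag — forcing width ≥ 3. The upper and lower bounds meet at 3, so that is the treewidth.

Treewidth 3.
One optimal decomposition is:
Bags: B1 = {0, 1, 2, 3}
Tree: (single bag)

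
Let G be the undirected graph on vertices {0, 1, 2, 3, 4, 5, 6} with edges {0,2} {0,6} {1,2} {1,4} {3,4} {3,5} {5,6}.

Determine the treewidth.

A width-2 tree decomposition is:
Bags: B1 = {1, 3, 4}  B2 = {1, 2, 3}  B3 = {0, 2, 3}  B4 = {0, 3, 6}  B5 = {3, 5, 6}
Tree: B1–B2, B2–B3, B3–B4, B4–B5
The largest bag has 3 vertices, giving width 2; this decomposition certifies tw(G) ≤ 2. Since 3–4–1–2–0–6–5–3 is a cycle in G, G is not acyclic. Forests are exactly the graphs of treewidth ≤ 1, so tw(G) ≥ 2. Hence tw(G) = 2 exactly.

2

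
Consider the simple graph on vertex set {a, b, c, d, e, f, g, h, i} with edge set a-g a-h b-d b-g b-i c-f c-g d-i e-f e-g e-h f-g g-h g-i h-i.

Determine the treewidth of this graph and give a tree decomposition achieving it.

Treewidth 2.
One optimal decomposition is:
Bags: B1 = {e, f, g}  B2 = {e, g, h}  B3 = {c, f, g}  B4 = {a, g, h}  B5 = {g, h, i}  B6 = {b, g, i}  B7 = {b, d, i}
Tree: B1–B2, B1–B3, B2–B4, B2–B5, B5–B6, B6–B7

The largest bag has 3 vertices, giving width 2; this decomposition certifies tw(G) ≤ 2. For the lower bound, the 3 vertices {b, d, i} are pairwise adjacent, and any tree decomposition puts a clique entirely inside one bag — forcing width ≥ 2. Hence tw(G) = 2 exactly.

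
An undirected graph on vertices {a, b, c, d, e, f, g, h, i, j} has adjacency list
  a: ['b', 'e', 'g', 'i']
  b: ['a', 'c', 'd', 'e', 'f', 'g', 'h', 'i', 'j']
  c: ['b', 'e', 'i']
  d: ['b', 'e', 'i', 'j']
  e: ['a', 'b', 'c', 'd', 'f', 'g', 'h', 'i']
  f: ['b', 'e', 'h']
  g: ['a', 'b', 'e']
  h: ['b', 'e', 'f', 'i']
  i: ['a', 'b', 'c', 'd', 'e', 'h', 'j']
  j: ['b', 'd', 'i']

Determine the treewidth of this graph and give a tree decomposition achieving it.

Treewidth 3.
One such decomposition:
Bags: B1 = {b, c, e, i}  B2 = {a, b, e, i}  B3 = {a, b, e, g}  B4 = {b, e, h, i}  B5 = {b, d, e, i}  B6 = {b, e, f, h}  B7 = {b, d, i, j}
Tree: B1–B2, B2–B3, B1–B4, B2–B5, B4–B6, B5–B7

Every bag has size at most 4, so the width is 4 − 1 = 3 and tw(G) ≤ 3. Conversely, {b, d, i, j} is a clique of size 4, and the vertices of any clique must share a bag in every tree decomposition; so some bag has ≥ 4 vertices and tw(G) ≥ 3. The upper and lower bounds meet at 3, so that is the treewidth.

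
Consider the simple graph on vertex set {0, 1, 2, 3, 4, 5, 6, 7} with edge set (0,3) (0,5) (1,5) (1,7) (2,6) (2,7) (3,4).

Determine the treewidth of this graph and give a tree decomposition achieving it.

Every bag has size at most 2, so the width is 2 − 1 = 1 and tw(G) ≤ 1. Any graph with an edge has treewidth ≥ 1, and G has the edge 6–2. The upper and lower bounds meet at 1, so that is the treewidth.

Treewidth 1.
One such decomposition:
Bags: B1 = {2, 6}  B2 = {2, 7}  B3 = {1, 7}  B4 = {1, 5}  B5 = {0, 5}  B6 = {0, 3}  B7 = {3, 4}
Tree: B1–B2, B2–B3, B3–B4, B4–B5, B5–B6, B6–B7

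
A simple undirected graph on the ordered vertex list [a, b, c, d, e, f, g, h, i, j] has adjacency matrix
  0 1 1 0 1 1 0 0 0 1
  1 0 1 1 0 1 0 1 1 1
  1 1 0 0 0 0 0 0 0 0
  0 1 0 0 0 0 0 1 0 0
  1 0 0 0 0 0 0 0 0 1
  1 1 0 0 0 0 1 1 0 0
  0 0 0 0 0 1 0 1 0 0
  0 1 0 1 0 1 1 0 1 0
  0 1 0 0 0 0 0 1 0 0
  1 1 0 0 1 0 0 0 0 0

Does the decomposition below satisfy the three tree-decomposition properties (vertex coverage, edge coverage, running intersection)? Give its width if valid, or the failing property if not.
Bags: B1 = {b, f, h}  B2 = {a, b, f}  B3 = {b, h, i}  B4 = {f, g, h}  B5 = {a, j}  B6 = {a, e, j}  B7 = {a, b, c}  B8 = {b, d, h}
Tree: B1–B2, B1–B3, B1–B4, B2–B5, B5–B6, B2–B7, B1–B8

No — edge (b,j) lies in no bag.

A tree decomposition must satisfy three properties: every vertex lies in some bag; for every edge, both endpoints lie together in some bag; and for every vertex, the bags containing it form a connected subtree. Here edge (b,j) lies in no bag, so the decomposition is invalid.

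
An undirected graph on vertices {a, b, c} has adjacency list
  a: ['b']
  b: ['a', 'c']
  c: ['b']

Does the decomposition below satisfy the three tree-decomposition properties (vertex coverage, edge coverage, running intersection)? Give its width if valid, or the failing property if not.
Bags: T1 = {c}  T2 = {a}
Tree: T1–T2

No — vertex b appears in no bag.

A tree decomposition must satisfy three properties: every vertex lies in some bag; for every edge, both endpoints lie together in some bag; and for every vertex, the bags containing it form a connected subtree. Here vertex b appears in no bag, so the decomposition is invalid.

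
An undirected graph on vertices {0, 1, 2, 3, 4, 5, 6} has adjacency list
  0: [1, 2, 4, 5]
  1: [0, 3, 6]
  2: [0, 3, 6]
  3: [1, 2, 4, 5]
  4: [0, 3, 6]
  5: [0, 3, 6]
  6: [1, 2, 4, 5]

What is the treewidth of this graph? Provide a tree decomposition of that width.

The largest bag has 4 vertices, giving width 3; this decomposition certifies tw(G) ≤ 3. For the lower bound: the 4 vertex sets {1,6}, {0,5}, {3}, {2} are disjoint, each induces a connected subgraph, and every pair is joined by at least one edge of G. Contracting each set to a single vertex therefore yields K_{4} as a minor, and since treewidth is minor-monotone, tw(G) ≥ tw(K_{4}) = 3. The upper and lower bounds meet at 3, so that is the treewidth.

Treewidth 3.
Bags: B1 = {0, 1, 3, 6}  B2 = {0, 3, 5, 6}  B3 = {0, 2, 3, 6}  B4 = {0, 3, 4, 6}
Tree: B1–B2, B2–B3, B3–B4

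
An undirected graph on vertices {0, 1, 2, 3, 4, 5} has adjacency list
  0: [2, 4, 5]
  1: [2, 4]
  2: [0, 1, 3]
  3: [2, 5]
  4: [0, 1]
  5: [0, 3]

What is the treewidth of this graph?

A width-2 tree decomposition is:
Bags: B1 = {0, 3, 5}  B2 = {0, 2, 3}  B3 = {0, 2, 4}  B4 = {1, 2, 4}
Tree: B1–B2, B2–B3, B3–B4
Each bag holds 3 vertices, so the decomposition has width 2, which upper-bounds the treewidth. Since 5–3–2–0–5 is a cycle in G, G is not acyclic. Forests are exactly the graphs of treewidth ≤ 1, so tw(G) ≥ 2. The upper and lower bounds meet at 2, so that is the treewidth.

2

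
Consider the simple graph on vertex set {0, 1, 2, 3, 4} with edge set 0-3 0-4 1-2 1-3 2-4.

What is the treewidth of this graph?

A width-2 tree decomposition is:
Bags: B1 = {1, 2, 4}  B2 = {0, 1, 4}  B3 = {0, 1, 3}
Tree: B1–B2, B2–B3
Each bag holds 3 vertices, so the decomposition has width 2, which upper-bounds the treewidth. The edges 1–2–4–0–3–1 form a cycle, so G is not a tree and its treewidth is at least 2. Therefore the treewidth is 2.

2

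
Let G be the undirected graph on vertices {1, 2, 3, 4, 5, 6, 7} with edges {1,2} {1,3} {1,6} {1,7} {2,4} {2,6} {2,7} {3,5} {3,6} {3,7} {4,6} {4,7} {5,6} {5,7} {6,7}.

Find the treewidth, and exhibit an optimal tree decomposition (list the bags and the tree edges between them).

The largest bag has 4 vertices, giving width 3; this decomposition certifies tw(G) ≤ 3. For the lower bound, the 4 vertices {1, 2, 6, 7} are pairwise adjacent, and any tree decomposition puts a clique entirely inside one bag — forcing width ≥ 3. The upper and lower bounds meet at 3, so that is the treewidth.

Treewidth 3.
One such decomposition:
Bags: B1 = {1, 3, 6, 7}  B2 = {1, 2, 6, 7}  B3 = {3, 5, 6, 7}  B4 = {2, 4, 6, 7}
Tree: B1–B2, B1–B3, B2–B4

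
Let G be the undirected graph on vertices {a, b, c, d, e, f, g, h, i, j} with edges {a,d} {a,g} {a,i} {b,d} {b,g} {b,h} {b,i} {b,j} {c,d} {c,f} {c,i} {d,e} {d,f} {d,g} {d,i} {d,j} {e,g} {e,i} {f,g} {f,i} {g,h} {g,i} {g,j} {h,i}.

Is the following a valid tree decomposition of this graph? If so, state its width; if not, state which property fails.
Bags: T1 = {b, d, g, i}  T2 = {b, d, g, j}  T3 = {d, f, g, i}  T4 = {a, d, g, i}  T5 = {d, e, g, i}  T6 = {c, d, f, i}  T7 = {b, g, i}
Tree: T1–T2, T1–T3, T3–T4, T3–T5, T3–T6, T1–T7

A tree decomposition must satisfy three properties: every vertex lies in some bag; for every edge, both endpoints lie together in some bag; and for every vertex, the bags containing it form a connected subtree. Here vertex h appears in no bag, so the decomposition is invalid.

No — vertex h appears in no bag.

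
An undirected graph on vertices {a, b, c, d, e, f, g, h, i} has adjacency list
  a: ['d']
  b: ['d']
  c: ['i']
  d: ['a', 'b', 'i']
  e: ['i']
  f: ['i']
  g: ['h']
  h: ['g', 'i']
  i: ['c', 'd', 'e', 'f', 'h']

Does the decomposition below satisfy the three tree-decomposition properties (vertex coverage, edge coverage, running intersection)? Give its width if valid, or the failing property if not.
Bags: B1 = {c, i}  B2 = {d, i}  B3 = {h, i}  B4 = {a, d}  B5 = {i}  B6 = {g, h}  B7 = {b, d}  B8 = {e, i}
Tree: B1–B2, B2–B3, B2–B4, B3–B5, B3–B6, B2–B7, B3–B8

No — vertex f appears in no bag.

A tree decomposition must satisfy three properties: every vertex lies in some bag; for every edge, both endpoints lie together in some bag; and for every vertex, the bags containing it form a connected subtree. Here vertex f appears in no bag, so the decomposition is invalid.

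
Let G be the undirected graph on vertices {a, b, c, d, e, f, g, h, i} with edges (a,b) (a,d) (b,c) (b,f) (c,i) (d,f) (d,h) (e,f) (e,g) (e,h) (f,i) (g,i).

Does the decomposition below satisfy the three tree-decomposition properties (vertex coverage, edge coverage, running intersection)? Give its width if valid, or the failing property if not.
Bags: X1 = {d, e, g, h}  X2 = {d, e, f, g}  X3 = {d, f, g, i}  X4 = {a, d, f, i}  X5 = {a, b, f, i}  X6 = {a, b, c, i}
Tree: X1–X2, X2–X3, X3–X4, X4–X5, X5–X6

Checking the three conditions: (i) the bags cover all of {a, b, c, d, e, f, g, h, i}; (ii) for each edge, some bag contains both endpoints; (iii) the bags containing any fixed vertex form a subtree. All hold, so the decomposition is valid with width 4 − 1 = 3.

Yes; width 3.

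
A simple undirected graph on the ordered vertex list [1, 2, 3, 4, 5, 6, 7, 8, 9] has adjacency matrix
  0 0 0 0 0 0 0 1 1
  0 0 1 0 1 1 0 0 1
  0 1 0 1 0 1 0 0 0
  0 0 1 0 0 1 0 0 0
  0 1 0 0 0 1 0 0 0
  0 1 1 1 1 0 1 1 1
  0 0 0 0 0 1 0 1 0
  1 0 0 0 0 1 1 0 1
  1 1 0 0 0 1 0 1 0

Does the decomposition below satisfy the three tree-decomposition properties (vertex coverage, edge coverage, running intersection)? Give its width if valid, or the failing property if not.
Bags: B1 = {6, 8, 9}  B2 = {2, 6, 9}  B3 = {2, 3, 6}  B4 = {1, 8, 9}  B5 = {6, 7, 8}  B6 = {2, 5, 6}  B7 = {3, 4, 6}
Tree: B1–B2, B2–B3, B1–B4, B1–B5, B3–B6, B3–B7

Every vertex of G appears in some bag (union = {1, 2, 3, 4, 5, 6, 7, 8, 9}); every edge is covered by a bag; and for each vertex v the set of bags containing v is connected in the bag tree. The decomposition is therefore valid. The largest bag has 3 vertices, so the width is 2.

Yes; width 2.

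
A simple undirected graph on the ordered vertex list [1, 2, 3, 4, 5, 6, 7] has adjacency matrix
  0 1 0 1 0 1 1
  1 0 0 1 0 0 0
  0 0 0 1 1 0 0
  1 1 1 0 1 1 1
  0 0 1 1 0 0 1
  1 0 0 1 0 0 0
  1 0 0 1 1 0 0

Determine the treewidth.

A width-2 tree decomposition is:
Bags: B1 = {1, 4, 7}  B2 = {4, 5, 7}  B3 = {1, 2, 4}  B4 = {3, 4, 5}  B5 = {1, 4, 6}
Tree: B1–B2, B1–B3, B2–B4, B1–B5
Each bag holds 3 vertices, so the decomposition has width 2, which upper-bounds the treewidth. For the lower bound, the 3 vertices {1, 2, 4} are pairwise adjacent, and any tree decomposition puts a clique entirely inside one bag — forcing width ≥ 2. Combining the bounds, tw(G) = 2.

2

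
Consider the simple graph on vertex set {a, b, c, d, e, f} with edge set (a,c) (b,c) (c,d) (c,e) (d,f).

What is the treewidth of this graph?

A width-1 tree decomposition is:
Bags: B1 = {a, c}  B2 = {c, d}  B3 = {c, e}  B4 = {b, c}  B5 = {d, f}
Tree: B1–B2, B2–B3, B2–B4, B2–B5
Each bag holds 2 vertices, so the decomposition has width 1, which upper-bounds the treewidth. Any graph with an edge has treewidth ≥ 1, and G has the edge a–c. Therefore the treewidth is 1.

1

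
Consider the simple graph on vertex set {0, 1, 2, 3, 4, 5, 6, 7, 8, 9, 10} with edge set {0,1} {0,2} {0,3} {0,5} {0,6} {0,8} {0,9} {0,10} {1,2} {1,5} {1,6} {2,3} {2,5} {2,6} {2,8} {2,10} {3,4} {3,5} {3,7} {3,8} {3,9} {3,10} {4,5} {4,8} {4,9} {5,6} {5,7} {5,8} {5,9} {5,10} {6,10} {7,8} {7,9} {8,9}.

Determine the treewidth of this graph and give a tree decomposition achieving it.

Treewidth 4.
One optimal decomposition is:
Bags: B1 = {0, 2, 3, 5, 10}  B2 = {0, 2, 3, 5, 8}  B3 = {0, 3, 5, 8, 9}  B4 = {3, 4, 5, 8, 9}  B5 = {3, 5, 7, 8, 9}  B6 = {0, 2, 5, 6, 10}  B7 = {0, 1, 2, 5, 6}
Tree: B1–B2, B2–B3, B3–B4, B4–B5, B1–B6, B6–B7

Each bag holds 5 vertices, so the decomposition has width 4, which upper-bounds the treewidth. For the lower bound, the 5 vertices {0, 3, 5, 8, 9} are pairwise adjacent, and any tree decomposition puts a clique entirely inside one bag — forcing width ≥ 4. Combining the bounds, tw(G) = 4.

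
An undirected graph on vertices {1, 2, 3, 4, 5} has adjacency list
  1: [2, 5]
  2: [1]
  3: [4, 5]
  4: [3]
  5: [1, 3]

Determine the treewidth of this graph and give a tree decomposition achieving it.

Treewidth 1.
One optimal decomposition is:
Bags: B1 = {3, 4}  B2 = {3, 5}  B3 = {1, 5}  B4 = {1, 2}
Tree: B1–B2, B2–B3, B3–B4

The largest bag has 2 vertices, giving width 1; this decomposition certifies tw(G) ≤ 1. Since G has at least one edge (e.g. 4–3), it is not an edgeless graph, so tw(G) ≥ 1. Therefore the treewidth is 1.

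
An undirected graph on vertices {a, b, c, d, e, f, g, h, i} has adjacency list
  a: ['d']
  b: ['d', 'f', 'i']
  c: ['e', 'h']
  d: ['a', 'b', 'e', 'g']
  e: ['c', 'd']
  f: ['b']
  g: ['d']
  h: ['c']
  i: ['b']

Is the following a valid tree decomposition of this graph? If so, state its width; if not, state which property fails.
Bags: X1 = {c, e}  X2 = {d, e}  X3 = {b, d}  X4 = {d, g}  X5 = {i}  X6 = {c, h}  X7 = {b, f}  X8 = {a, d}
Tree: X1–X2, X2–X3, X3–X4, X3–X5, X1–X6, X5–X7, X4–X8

No — edge (b,i) lies in no bag.

A tree decomposition must satisfy three properties: every vertex lies in some bag; for every edge, both endpoints lie together in some bag; and for every vertex, the bags containing it form a connected subtree. Here edge (b,i) lies in no bag, so the decomposition is invalid.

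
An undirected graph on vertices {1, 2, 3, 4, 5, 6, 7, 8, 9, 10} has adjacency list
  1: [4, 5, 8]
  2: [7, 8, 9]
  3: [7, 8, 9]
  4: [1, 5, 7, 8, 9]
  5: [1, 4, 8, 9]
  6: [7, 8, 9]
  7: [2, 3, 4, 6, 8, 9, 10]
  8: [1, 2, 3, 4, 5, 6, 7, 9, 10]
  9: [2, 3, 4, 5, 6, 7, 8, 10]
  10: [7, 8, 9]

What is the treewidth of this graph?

3

A width-3 tree decomposition is:
Bags: B1 = {4, 7, 8, 9}  B2 = {3, 7, 8, 9}  B3 = {4, 5, 8, 9}  B4 = {1, 4, 5, 8}  B5 = {2, 7, 8, 9}  B6 = {6, 7, 8, 9}  B7 = {7, 8, 9, 10}
Tree: B1–B2, B1–B3, B3–B4, B1–B5, B5–B6, B2–B7
Every bag has size at most 4, so the width is 4 − 1 = 3 and tw(G) ≤ 3. Conversely, {1, 4, 5, 8} is a clique of size 4, and the vertices of any clique must share a bag in every tree decomposition; so some bag has ≥ 4 vertices and tw(G) ≥ 3. The upper and lower bounds meet at 3, so that is the treewidth.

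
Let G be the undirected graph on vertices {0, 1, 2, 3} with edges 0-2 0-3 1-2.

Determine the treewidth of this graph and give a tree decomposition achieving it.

The largest bag has 2 vertices, giving width 1; this decomposition certifies tw(G) ≤ 1. Any graph with an edge has treewidth ≥ 1, and G has the edge 3–0. Therefore the treewidth is 1.

Treewidth 1.
One such decomposition:
Bags: B1 = {0, 3}  B2 = {0, 2}  B3 = {1, 2}
Tree: B1–B2, B2–B3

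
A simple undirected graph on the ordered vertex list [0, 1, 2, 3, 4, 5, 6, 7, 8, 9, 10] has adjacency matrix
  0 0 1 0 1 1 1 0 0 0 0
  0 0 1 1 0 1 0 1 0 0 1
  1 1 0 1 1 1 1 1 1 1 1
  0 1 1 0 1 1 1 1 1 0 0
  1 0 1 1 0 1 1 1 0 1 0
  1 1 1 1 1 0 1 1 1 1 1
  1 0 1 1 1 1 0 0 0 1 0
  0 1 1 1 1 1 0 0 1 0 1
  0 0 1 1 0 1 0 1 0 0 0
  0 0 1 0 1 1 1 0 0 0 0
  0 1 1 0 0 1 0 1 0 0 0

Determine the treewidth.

4

A width-4 tree decomposition is:
Bags: B1 = {2, 3, 4, 5, 7}  B2 = {2, 3, 4, 5, 6}  B3 = {1, 2, 3, 5, 7}  B4 = {2, 4, 5, 6, 9}  B5 = {1, 2, 5, 7, 10}  B6 = {0, 2, 4, 5, 6}  B7 = {2, 3, 5, 7, 8}
Tree: B1–B2, B1–B3, B2–B4, B3–B5, B4–B6, B3–B7
Each bag holds 5 vertices, so the decomposition has width 4, which upper-bounds the treewidth. On the other hand G contains the 5-clique {0, 2, 4, 5, 6}. A clique must lie in a single bag of any decomposition, so no decomposition can have width below 4. Hence tw(G) = 4 exactly.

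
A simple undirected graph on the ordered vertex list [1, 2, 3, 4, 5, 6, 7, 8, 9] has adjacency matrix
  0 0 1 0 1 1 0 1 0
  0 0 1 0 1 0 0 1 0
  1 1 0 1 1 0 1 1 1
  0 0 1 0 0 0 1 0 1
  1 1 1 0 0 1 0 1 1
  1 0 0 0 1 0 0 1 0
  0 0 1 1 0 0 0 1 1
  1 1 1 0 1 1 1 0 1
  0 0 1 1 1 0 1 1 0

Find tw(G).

3

A width-3 tree decomposition is:
Bags: B1 = {3, 5, 8, 9}  B2 = {2, 3, 5, 8}  B3 = {3, 7, 8, 9}  B4 = {3, 4, 7, 9}  B5 = {1, 3, 5, 8}  B6 = {1, 5, 6, 8}
Tree: B1–B2, B1–B3, B3–B4, B1–B5, B5–B6
Each bag holds 4 vertices, so the decomposition has width 3, which upper-bounds the treewidth. Conversely, {1, 3, 5, 8} is a clique of size 4, and the vertices of any clique must share a bag in every tree decomposition; so some bag has ≥ 4 vertices and tw(G) ≥ 3. Combining the bounds, tw(G) = 3.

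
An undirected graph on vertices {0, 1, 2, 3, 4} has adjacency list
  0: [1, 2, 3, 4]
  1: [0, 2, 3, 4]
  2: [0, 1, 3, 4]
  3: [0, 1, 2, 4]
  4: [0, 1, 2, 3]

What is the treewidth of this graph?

A width-4 tree decomposition is:
Bags: B1 = {0, 1, 2, 3, 4}
Tree: (single bag)
With just one bag of size 5, the width is 5 − 1 = 4, so tw(G) ≤ 4. Conversely, {0, 1, 2, 3, 4} is a clique of size 5, and the vertices of any clique must share a bag in every tree decomposition; so some bag has ≥ 5 vertices and tw(G) ≥ 4. Therefore the treewidth is 4.

4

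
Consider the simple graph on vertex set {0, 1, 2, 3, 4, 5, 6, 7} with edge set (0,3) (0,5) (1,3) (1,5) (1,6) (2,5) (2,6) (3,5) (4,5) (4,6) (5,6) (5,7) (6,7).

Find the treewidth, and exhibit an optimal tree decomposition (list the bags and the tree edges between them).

Treewidth 2.
One optimal decomposition is:
Bags: B1 = {1, 5, 6}  B2 = {2, 5, 6}  B3 = {4, 5, 6}  B4 = {1, 3, 5}  B5 = {5, 6, 7}  B6 = {0, 3, 5}
Tree: B1–B2, B1–B3, B1–B4, B3–B5, B4–B6

Every bag has size at most 3, so the width is 3 − 1 = 2 and tw(G) ≤ 2. On the other hand G contains the 3-clique {0, 3, 5}. A clique must lie in a single bag of any decomposition, so no decomposition can have width below 2. Combining the bounds, tw(G) = 2.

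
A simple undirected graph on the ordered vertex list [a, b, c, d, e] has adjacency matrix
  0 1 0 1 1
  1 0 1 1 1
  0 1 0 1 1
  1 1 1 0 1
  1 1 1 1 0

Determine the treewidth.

3

A width-3 tree decomposition is:
Bags: B1 = {a, b, d, e}  B2 = {b, c, d, e}
Tree: B1–B2
Every bag has size at most 4, so the width is 4 − 1 = 3 and tw(G) ≤ 3. Conversely, {b, c, d, e} is a clique of size 4, and the vertices of any clique must share a bag in every tree decomposition; so some bag has ≥ 4 vertices and tw(G) ≥ 3. Therefore the treewidth is 3.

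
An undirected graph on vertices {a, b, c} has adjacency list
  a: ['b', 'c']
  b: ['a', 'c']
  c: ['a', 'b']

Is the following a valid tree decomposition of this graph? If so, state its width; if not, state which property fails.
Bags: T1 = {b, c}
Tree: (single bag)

No — vertex a appears in no bag.

A tree decomposition must satisfy three properties: every vertex lies in some bag; for every edge, both endpoints lie together in some bag; and for every vertex, the bags containing it form a connected subtree. Here vertex a appears in no bag, so the decomposition is invalid.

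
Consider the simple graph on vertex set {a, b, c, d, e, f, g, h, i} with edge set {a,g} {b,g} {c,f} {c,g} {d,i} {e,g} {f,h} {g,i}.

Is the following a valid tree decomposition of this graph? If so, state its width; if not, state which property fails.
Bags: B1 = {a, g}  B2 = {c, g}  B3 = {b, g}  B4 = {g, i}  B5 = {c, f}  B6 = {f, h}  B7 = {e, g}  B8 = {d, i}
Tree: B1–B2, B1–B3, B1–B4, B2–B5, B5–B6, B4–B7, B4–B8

Every vertex of G appears in some bag (union = {a, b, c, d, e, f, g, h, i}); every edge is covered by a bag; and for each vertex v the set of bags containing v is connected in the bag tree. The decomposition is therefore valid. The largest bag has 2 vertices, so the width is 1.

Yes; width 1.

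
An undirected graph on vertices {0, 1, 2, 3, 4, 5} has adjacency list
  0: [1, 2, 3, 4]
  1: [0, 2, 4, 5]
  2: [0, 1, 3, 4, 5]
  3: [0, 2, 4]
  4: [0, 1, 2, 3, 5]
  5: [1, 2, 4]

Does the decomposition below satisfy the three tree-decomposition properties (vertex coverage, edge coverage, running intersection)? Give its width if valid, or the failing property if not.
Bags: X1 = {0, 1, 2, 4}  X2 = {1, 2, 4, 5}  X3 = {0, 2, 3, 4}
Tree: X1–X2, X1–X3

Every vertex of G appears in some bag (union = {0, 1, 2, 3, 4, 5}); every edge is covered by a bag; and for each vertex v the set of bags containing v is connected in the bag tree. The decomposition is therefore valid. The largest bag has 4 vertices, so the width is 3.

Yes; width 3.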